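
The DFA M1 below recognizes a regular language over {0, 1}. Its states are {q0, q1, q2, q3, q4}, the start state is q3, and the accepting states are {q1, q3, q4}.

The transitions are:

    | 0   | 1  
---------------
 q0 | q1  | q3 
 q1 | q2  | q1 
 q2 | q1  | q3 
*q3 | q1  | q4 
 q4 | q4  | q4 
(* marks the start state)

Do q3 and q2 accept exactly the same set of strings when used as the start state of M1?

No

Reachable states from the start: {q1,q2,q3,q4}. Unreachable: {q0} — drop them.
P0 = {q1,q3,q4} | {q2}.
On input 0, block {q1,q3,q4} splits into {q3,q4} and {q1}.
On input 0, block {q3,q4} splits into {q3} and {q4}.
No further refinement is possible. Final partition (4 blocks): {q3} | {q2} | {q1} | {q4}.
q3 and q2 end up in different blocks, so they are distinguishable. For instance, the string 'ε' is accepted from only q3.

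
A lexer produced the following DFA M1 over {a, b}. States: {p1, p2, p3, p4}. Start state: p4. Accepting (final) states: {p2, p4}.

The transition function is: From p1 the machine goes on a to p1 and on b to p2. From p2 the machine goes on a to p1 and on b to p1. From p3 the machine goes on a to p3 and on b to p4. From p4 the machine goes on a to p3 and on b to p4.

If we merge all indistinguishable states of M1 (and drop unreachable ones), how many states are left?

2

Reachable states from the start: {p3,p4}. Unreachable: {p1,p2} — drop them.
P0 = {p4} | {p3}.
The partition is now stable with 2 blocks: {p4} | {p3}.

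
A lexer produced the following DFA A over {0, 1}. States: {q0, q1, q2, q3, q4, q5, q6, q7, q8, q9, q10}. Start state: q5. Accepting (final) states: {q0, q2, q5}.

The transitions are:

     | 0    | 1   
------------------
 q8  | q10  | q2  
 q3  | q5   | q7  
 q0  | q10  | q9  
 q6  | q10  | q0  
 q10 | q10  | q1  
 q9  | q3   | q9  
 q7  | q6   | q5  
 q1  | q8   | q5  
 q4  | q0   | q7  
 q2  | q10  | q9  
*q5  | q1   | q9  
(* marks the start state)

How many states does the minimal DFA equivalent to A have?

7

First remove the unreachable states {q4}; 10 states remain.
Initial partition by acceptance: {q0,q2,q5} | {q1,q3,q6,q7,q8,q9,q10}.
Split {q1,q3,q6,q7,q8,q9,q10} by δ(·,0) → {q1,q6,q7,q8,q9,q10} and {q3}.
Split {q1,q6,q7,q8,q9,q10} by δ(·,0) → {q1,q6,q7,q8,q10} and {q9}.
Refine {q1,q6,q7,q8,q10} on symbol 1: members go to different blocks, giving {q1,q6,q7,q8} and {q10}.
On input 0, block {q0,q2,q5} splits into {q0,q2} and {q5}.
On input 0, block {q1,q6,q7,q8} splits into {q1,q7} and {q6,q8}.
No further refinement is possible. Final partition (7 blocks): {q0,q2} | {q1,q7} | {q3} | {q9} | {q10} | {q5} | {q6,q8}.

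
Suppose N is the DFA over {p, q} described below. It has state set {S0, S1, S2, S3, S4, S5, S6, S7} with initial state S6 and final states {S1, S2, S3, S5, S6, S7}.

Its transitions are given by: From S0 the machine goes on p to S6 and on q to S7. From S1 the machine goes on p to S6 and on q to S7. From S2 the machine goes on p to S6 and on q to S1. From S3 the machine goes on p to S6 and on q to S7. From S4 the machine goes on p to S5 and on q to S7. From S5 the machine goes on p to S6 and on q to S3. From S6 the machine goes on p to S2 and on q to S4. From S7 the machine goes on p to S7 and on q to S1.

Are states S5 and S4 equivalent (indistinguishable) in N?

States {S0} cannot be reached from the start state, so discard them.
Start with accepting vs non-accepting: {S1,S2,S3,S5,S6,S7} | {S4}.
Refine {S1,S2,S3,S5,S6,S7} on symbol q: members go to different blocks, giving {S1,S2,S3,S5,S7} and {S6}.
Split {S1,S2,S3,S5,S7} by δ(·,p) → {S1,S2,S3,S5} and {S7}.
On input q, block {S1,S2,S3,S5} splits into {S1,S3} and {S2,S5}.
Stable partition: {S1,S3} | {S4} | {S6} | {S7} | {S2,S5} — 5 equivalence classes.
S5 and S4 end up in different blocks, so they are distinguishable. For instance, the string 'ε' is accepted from only S5.

No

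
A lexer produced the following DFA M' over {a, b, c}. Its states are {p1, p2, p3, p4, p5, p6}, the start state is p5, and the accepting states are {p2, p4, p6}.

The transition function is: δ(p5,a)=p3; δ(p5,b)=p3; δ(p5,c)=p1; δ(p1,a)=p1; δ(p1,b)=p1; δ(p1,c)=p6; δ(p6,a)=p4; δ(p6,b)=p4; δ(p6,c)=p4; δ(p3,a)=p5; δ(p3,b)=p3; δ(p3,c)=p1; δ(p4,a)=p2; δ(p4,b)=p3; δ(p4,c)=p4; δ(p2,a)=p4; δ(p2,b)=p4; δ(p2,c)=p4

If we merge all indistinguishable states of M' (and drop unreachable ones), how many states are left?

Every state is reachable, so we keep all 6.
Start with accepting vs non-accepting: {p2,p4,p6} | {p1,p3,p5}.
Split {p2,p4,p6} by δ(·,b) → {p2,p6} and {p4}.
On input c, block {p1,p3,p5} splits into {p3,p5} and {p1}.
Stable partition: {p2,p6} | {p3,p5} | {p4} | {p1} — 4 equivalence classes.

4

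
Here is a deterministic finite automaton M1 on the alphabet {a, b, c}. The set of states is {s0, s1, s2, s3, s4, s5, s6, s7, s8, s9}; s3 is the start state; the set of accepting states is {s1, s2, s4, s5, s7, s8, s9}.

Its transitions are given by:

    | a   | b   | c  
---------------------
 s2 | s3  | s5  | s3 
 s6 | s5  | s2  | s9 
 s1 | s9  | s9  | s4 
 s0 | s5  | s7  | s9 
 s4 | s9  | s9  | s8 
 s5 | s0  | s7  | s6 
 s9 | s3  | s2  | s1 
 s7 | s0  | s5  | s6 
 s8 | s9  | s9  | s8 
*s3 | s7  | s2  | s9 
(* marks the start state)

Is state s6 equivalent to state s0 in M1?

All states are reachable from the start state.
Start with accepting vs non-accepting: {s1,s2,s4,s5,s7,s8,s9} | {s0,s3,s6}.
Refine {s1,s2,s4,s5,s7,s8,s9} on symbol a: members go to different blocks, giving {s2,s5,s7,s9} and {s1,s4,s8}.
Refine {s2,s5,s7,s9} on symbol c: members go to different blocks, giving {s2,s5,s7} and {s9}.
The partition is now stable with 4 blocks: {s2,s5,s7} | {s0,s3,s6} | {s1,s4,s8} | {s9}.
s6 and s0 lie in the same block of the stable partition, so they are equivalent — no string distinguishes them.

Yes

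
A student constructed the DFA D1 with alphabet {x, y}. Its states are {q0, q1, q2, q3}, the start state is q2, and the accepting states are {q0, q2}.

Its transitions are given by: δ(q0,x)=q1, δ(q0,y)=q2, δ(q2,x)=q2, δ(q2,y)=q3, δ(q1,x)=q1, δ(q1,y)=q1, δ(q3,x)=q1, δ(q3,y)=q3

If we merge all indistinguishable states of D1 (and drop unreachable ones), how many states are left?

2

Reachable states from the start: {q1,q2,q3}. Unreachable: {q0} — drop them.
Start with accepting vs non-accepting: {q2} | {q1,q3}.
No further refinement is possible. Final partition (2 blocks): {q2} | {q1,q3}.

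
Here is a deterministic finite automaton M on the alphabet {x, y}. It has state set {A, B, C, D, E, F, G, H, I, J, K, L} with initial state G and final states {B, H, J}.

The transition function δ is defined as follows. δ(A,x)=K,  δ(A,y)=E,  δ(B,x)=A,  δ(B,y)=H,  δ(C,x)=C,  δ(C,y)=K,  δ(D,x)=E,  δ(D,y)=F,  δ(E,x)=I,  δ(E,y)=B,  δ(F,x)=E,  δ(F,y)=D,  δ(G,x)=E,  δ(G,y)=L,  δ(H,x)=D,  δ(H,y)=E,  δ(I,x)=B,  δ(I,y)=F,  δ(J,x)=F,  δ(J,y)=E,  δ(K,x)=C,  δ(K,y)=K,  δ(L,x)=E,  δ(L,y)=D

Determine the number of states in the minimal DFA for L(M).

States {J} cannot be reached from the start state, so discard them.
Start with accepting vs non-accepting: {B,H} | {A,C,D,E,F,G,I,K,L}.
On input y, block {B,H} splits into {B} and {H}.
On input x, block {A,C,D,E,F,G,I,K,L} splits into {A,C,D,E,F,G,K,L} and {I}.
Refine {A,C,D,E,F,G,K,L} on symbol x: members go to different blocks, giving {A,C,D,F,G,K,L} and {E}.
Refine {A,C,D,F,G,K,L} on symbol x: members go to different blocks, giving {D,F,G,L} and {A,C,K}.
On input y, block {A,C,K} splits into {C,K} and {A}.
Stable partition: {B} | {D,F,G,L} | {H} | {I} | {E} | {C,K} | {A} — 7 equivalence classes.

7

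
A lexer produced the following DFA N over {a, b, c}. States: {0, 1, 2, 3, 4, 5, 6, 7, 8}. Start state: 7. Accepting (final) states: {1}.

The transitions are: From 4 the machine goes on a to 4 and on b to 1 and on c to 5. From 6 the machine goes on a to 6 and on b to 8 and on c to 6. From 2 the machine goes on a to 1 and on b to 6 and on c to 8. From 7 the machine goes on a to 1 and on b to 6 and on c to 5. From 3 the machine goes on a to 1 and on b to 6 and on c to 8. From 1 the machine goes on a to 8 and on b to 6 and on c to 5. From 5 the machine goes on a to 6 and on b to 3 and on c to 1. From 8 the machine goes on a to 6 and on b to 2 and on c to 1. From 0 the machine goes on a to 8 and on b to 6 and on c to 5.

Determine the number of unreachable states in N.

No path from 7 leads to 0, 4; the other 7 states are all reachable.

2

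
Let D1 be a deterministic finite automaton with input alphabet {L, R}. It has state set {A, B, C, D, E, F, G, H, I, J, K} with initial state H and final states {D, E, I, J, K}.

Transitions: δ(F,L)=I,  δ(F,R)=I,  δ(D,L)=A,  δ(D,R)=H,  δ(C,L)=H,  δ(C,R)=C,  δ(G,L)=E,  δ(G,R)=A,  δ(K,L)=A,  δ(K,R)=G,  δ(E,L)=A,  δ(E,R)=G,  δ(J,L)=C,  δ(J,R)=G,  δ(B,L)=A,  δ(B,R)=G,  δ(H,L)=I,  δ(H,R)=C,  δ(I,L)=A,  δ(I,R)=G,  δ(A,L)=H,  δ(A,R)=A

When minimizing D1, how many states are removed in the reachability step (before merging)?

5

Starting at H and following transitions, the reachable set is {A, C, E, G, H, I}. That leaves B, D, F, J, K unreachable — 5 in total.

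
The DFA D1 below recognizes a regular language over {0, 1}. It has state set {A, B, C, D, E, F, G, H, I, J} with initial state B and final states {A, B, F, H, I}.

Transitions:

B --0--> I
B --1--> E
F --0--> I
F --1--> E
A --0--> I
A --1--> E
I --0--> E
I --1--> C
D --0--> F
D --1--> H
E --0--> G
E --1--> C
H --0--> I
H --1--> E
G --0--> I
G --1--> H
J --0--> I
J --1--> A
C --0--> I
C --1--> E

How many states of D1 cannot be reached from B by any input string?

Starting at B and following transitions, the reachable set is {B, C, E, G, H, I}. That leaves A, D, F, J unreachable — 4 in total.

4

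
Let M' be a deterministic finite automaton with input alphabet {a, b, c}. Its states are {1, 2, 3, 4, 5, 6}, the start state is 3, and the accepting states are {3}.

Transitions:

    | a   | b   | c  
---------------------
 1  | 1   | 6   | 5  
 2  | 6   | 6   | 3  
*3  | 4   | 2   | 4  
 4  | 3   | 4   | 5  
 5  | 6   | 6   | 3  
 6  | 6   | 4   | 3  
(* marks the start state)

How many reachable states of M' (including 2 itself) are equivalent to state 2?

First remove the unreachable states {1}; 5 states remain.
P0 = {3} | {2,4,5,6}.
Split {2,4,5,6} by δ(·,a) → {2,5,6} and {4}.
Refine {2,5,6} on symbol b: members go to different blocks, giving {2,5} and {6}.
No further refinement is possible. Final partition (4 blocks): {3} | {2,5} | {4} | {6}.
The equivalence class containing 2 is {2,5}, of size 2.

2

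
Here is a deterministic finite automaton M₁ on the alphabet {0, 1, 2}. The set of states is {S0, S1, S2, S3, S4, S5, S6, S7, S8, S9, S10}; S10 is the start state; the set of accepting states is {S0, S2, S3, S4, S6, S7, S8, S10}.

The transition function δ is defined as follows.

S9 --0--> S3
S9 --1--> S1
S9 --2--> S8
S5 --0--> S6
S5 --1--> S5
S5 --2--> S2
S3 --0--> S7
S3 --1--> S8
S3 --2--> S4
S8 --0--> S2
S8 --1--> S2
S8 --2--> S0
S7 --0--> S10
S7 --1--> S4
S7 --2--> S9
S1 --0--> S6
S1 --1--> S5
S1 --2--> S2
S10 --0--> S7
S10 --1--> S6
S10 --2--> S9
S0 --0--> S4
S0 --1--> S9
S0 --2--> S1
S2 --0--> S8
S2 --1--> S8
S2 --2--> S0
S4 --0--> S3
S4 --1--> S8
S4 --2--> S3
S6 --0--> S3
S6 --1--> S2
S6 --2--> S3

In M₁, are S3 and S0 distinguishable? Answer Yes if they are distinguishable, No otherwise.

Yes

Every state is reachable, so we keep all 11.
Initial partition by acceptance: {S0,S2,S3,S4,S6,S7,S8,S10} | {S1,S5,S9}.
Split {S0,S2,S3,S4,S6,S7,S8,S10} by δ(·,1) → {S2,S3,S4,S6,S7,S8,S10} and {S0}.
On input 2, block {S2,S3,S4,S6,S7,S8,S10} splits into {S3,S4,S6} and {S2,S8} and {S7,S10}.
On input 0, block {S3,S4,S6} splits into {S4,S6} and {S3}.
Refine {S1,S5,S9} on symbol 0: members go to different blocks, giving {S1,S5} and {S9}.
The partition is now stable with 7 blocks: {S4,S6} | {S1,S5} | {S0} | {S2,S8} | {S7,S10} | {S3} | {S9}.
S3 and S0 end up in different blocks, so they are distinguishable. For instance, the string '1' is accepted from only S3.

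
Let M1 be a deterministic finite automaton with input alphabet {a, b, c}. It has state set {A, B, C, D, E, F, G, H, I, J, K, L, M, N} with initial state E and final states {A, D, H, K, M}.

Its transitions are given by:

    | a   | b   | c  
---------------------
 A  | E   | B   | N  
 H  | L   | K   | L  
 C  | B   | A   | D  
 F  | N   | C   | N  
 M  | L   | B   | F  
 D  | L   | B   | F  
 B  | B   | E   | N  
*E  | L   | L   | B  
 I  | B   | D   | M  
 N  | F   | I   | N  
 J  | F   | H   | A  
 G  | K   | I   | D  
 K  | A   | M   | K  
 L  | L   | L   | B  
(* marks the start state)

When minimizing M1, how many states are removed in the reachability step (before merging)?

No path from E leads to G, H, J, K; the other 10 states are all reachable.

4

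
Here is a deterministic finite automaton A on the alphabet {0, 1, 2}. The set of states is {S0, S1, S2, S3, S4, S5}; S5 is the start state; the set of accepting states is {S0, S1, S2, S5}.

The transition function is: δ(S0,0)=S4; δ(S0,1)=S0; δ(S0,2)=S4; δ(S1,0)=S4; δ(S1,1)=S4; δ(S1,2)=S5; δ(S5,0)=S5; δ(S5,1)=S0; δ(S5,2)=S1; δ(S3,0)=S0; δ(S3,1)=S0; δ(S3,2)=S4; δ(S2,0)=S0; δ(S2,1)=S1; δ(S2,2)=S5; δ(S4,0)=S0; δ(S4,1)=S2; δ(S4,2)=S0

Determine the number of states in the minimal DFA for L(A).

Reachable states from the start: {S0,S1,S2,S4,S5}. Unreachable: {S3} — drop them.
P0 = {S0,S1,S2,S5} | {S4}.
On input 0, block {S0,S1,S2,S5} splits into {S0,S1} and {S2,S5}.
Refine {S0,S1} on symbol 1: members go to different blocks, giving {S0} and {S1}.
Refine {S2,S5} on symbol 0: members go to different blocks, giving {S2} and {S5}.
No further refinement is possible. Final partition (5 blocks): {S0} | {S4} | {S2} | {S1} | {S5}.

5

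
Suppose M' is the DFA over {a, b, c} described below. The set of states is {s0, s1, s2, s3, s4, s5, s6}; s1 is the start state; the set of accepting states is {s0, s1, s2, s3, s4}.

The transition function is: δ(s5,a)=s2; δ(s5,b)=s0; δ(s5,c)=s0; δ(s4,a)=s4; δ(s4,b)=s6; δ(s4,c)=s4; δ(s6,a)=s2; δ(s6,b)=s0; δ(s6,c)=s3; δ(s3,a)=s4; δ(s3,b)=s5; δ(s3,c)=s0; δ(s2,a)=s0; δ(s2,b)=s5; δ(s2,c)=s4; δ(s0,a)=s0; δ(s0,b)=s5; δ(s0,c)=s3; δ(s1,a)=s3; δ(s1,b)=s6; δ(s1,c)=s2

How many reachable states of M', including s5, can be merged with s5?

Initial partition by acceptance: {s0,s1,s2,s3,s4} | {s5,s6}.
Stable partition: {s0,s1,s2,s3,s4} | {s5,s6} — 2 equivalence classes.
State s5 belongs to the block {s5,s6}, which has 2 states.

2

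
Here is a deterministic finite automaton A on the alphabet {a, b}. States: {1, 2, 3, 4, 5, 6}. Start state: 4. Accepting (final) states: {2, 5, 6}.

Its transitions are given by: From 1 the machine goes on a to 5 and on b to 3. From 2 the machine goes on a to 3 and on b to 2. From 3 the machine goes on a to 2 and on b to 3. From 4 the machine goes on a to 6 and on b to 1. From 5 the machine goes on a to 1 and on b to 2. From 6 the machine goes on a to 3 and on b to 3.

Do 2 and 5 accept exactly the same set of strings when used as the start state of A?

P0 = {2,5,6} | {1,3,4}.
Refine {2,5,6} on symbol b: members go to different blocks, giving {2,5} and {6}.
On input a, block {1,3,4} splits into {1,3} and {4}.
No further refinement is possible. Final partition (4 blocks): {2,5} | {1,3} | {6} | {4}.
2 and 5 lie in the same block of the stable partition, so they are equivalent — no string distinguishes them.

Yes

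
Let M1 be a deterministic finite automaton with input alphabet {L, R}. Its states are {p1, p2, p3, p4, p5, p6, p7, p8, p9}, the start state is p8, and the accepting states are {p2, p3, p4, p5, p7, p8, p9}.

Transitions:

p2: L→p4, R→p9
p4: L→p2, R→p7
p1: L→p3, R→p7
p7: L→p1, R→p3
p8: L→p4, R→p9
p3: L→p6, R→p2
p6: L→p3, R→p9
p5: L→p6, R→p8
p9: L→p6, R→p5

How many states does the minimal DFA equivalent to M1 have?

4

Every state is reachable, so we keep all 9.
P0 = {p2,p3,p4,p5,p7,p8,p9} | {p1,p6}.
Refine {p2,p3,p4,p5,p7,p8,p9} on symbol L: members go to different blocks, giving {p3,p5,p7,p9} and {p2,p4,p8}.
On input R, block {p3,p5,p7,p9} splits into {p3,p5} and {p7,p9}.
The partition is now stable with 4 blocks: {p3,p5} | {p1,p6} | {p2,p4,p8} | {p7,p9}.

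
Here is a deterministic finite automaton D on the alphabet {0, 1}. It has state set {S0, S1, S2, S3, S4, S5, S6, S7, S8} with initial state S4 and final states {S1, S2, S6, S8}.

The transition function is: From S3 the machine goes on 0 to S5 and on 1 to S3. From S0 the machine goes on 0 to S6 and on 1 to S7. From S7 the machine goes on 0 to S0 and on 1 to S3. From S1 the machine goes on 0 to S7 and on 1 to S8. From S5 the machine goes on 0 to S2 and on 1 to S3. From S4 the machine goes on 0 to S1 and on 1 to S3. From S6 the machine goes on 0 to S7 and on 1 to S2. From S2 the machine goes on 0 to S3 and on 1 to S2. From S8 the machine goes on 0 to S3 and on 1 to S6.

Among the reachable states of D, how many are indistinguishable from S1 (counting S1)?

4

All states are reachable from the start state.
P0 = {S1,S2,S6,S8} | {S0,S3,S4,S5,S7}.
Refine {S0,S3,S4,S5,S7} on symbol 0: members go to different blocks, giving {S0,S4,S5} and {S3,S7}.
Stable partition: {S1,S2,S6,S8} | {S0,S4,S5} | {S3,S7} — 3 equivalence classes.
State S1 belongs to the block {S1,S2,S6,S8}, which has 4 states.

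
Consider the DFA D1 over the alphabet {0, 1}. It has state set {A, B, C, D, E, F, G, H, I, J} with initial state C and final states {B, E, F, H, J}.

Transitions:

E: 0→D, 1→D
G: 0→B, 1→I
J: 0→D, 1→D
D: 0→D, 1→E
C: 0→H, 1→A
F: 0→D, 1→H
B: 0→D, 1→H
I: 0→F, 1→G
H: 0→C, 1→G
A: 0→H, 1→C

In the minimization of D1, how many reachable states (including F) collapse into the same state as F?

2

Reachable states from the start: {A,B,C,D,E,F,G,H,I}. Unreachable: {J} — drop them.
Initial partition by acceptance: {B,E,F,H} | {A,C,D,G,I}.
Refine {B,E,F,H} on symbol 1: members go to different blocks, giving {B,F} and {E,H}.
Refine {A,C,D,G,I} on symbol 0: members go to different blocks, giving {A,C} and {G,I} and {D}.
On input 0, block {E,H} splits into {E} and {H}.
Stable partition: {B,F} | {A,C} | {E} | {G,I} | {D} | {H} — 6 equivalence classes.
State F belongs to the block {B,F}, which has 2 states.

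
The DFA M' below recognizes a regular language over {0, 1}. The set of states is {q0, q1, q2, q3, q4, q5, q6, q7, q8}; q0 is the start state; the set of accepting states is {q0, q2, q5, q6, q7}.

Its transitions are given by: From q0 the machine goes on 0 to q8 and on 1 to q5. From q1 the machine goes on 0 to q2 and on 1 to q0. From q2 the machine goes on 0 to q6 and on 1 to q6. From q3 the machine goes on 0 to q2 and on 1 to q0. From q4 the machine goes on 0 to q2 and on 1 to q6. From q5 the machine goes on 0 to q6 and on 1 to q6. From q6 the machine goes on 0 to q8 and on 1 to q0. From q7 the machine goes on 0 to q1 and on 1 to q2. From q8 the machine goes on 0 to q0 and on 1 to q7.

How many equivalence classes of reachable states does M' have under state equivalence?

First remove the unreachable states {q3,q4}; 7 states remain.
Start with accepting vs non-accepting: {q0,q2,q5,q6,q7} | {q1,q8}.
On input 0, block {q0,q2,q5,q6,q7} splits into {q0,q6,q7} and {q2,q5}.
Split {q0,q6,q7} by δ(·,1) → {q0,q7} and {q6}.
Refine {q1,q8} on symbol 0: members go to different blocks, giving {q1} and {q8}.
Split {q0,q7} by δ(·,0) → {q0} and {q7}.
No further refinement is possible. Final partition (6 blocks): {q0} | {q1} | {q2,q5} | {q6} | {q8} | {q7}.

6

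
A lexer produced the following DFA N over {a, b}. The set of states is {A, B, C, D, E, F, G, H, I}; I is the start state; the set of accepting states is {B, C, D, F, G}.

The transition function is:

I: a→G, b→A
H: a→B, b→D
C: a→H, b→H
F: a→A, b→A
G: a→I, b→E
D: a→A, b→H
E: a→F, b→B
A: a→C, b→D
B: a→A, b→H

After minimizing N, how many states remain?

4

Every state is reachable, so we keep all 9.
P0 = {B,C,D,F,G} | {A,E,H,I}.
On input b, block {A,E,H,I} splits into {A,E,H} and {I}.
Refine {B,C,D,F,G} on symbol a: members go to different blocks, giving {B,C,D,F} and {G}.
The partition is now stable with 4 blocks: {B,C,D,F} | {A,E,H} | {I} | {G}.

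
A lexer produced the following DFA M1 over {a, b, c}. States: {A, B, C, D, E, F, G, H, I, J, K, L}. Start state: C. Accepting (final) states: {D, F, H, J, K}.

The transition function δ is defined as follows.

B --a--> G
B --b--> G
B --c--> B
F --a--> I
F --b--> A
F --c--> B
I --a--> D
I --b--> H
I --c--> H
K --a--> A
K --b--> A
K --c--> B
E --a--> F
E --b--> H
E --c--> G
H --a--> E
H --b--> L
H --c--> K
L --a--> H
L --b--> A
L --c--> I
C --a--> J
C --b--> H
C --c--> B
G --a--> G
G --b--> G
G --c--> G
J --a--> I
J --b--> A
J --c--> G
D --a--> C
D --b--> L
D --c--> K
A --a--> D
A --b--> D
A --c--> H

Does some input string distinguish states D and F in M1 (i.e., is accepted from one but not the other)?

Yes

All states are reachable from the start state.
P0 = {D,F,H,J,K} | {A,B,C,E,G,I,L}.
Split {D,F,H,J,K} by δ(·,c) → {F,J,K} and {D,H}.
Refine {A,B,C,E,G,I,L} on symbol a: members go to different blocks, giving {A,I,L} and {B,G} and {C,E}.
On input b, block {A,I,L} splits into {A,I} and {L}.
The partition is now stable with 6 blocks: {F,J,K} | {A,I} | {D,H} | {B,G} | {C,E} | {L}.
D and F end up in different blocks, so they are distinguishable. For instance, the string 'c' is accepted from only D.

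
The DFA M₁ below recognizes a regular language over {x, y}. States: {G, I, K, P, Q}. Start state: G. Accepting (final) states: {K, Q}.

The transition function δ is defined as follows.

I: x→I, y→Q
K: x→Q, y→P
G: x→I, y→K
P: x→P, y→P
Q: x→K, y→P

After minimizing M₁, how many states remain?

Initial partition by acceptance: {K,Q} | {G,I,P}.
Refine {G,I,P} on symbol y: members go to different blocks, giving {G,I} and {P}.
The partition is now stable with 3 blocks: {K,Q} | {G,I} | {P}.

3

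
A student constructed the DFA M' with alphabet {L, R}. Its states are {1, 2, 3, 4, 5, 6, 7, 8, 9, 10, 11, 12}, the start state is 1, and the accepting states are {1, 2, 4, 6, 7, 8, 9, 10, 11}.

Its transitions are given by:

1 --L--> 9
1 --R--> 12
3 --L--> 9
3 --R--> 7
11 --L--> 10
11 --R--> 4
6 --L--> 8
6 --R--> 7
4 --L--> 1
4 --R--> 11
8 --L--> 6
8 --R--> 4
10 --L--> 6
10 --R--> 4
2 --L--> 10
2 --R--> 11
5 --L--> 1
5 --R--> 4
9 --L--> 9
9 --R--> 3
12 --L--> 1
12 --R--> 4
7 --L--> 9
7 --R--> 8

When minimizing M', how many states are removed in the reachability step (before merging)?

BFS from 1 reaches {1, 3, 4, 6, 7, 8, 9, 10, 11, 12}; the 2 state(s) 2, 5 are never visited.

2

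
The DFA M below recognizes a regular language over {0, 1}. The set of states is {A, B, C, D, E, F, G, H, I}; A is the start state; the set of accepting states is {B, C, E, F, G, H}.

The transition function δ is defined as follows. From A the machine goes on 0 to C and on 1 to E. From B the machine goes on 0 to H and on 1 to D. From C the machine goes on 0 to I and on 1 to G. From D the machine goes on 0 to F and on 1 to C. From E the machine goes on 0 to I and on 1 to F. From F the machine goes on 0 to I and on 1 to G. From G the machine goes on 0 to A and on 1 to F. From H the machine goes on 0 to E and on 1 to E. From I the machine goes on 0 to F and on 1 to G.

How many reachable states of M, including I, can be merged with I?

2

First remove the unreachable states {B,D,H}; 6 states remain.
P0 = {C,E,F,G} | {A,I}.
The partition is now stable with 2 blocks: {C,E,F,G} | {A,I}.
The equivalence class containing I is {A,I}, of size 2.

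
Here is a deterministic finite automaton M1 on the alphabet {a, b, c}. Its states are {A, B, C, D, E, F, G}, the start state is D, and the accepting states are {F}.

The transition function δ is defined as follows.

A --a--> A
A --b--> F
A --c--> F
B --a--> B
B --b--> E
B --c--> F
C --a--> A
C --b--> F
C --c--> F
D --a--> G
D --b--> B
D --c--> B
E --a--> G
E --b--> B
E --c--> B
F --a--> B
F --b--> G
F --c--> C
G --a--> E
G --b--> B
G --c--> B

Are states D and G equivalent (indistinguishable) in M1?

Yes

All states are reachable from the start state.
P0 = {F} | {A,B,C,D,E,G}.
On input b, block {A,B,C,D,E,G} splits into {B,D,E,G} and {A,C}.
On input c, block {B,D,E,G} splits into {D,E,G} and {B}.
The partition is now stable with 4 blocks: {F} | {D,E,G} | {A,C} | {B}.
D and G lie in the same block of the stable partition, so they are equivalent — no string distinguishes them.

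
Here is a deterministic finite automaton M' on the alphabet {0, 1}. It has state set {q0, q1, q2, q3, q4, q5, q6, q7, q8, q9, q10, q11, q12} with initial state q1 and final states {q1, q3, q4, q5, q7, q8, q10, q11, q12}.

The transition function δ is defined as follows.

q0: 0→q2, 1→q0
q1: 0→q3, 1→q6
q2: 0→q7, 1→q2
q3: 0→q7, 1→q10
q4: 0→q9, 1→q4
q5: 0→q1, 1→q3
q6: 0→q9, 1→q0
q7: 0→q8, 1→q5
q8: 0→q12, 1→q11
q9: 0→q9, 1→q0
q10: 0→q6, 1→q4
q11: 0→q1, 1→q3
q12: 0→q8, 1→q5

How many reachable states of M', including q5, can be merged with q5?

2

Start with accepting vs non-accepting: {q1,q3,q4,q5,q7,q8,q10,q11,q12} | {q0,q2,q6,q9}.
Refine {q1,q3,q4,q5,q7,q8,q10,q11,q12} on symbol 0: members go to different blocks, giving {q1,q3,q5,q7,q8,q11,q12} and {q4,q10}.
On input 1, block {q1,q3,q5,q7,q8,q11,q12} splits into {q5,q7,q8,q11,q12} and {q1} and {q3}.
Refine {q5,q7,q8,q11,q12} on symbol 0: members go to different blocks, giving {q7,q8,q12} and {q5,q11}.
Split {q0,q2,q6,q9} by δ(·,0) → {q0,q6,q9} and {q2}.
Split {q0,q6,q9} by δ(·,0) → {q6,q9} and {q0}.
The partition is now stable with 8 blocks: {q7,q8,q12} | {q6,q9} | {q4,q10} | {q1} | {q3} | {q5,q11} | {q2} | {q0}.
State q5 belongs to the block {q5,q11}, which has 2 states.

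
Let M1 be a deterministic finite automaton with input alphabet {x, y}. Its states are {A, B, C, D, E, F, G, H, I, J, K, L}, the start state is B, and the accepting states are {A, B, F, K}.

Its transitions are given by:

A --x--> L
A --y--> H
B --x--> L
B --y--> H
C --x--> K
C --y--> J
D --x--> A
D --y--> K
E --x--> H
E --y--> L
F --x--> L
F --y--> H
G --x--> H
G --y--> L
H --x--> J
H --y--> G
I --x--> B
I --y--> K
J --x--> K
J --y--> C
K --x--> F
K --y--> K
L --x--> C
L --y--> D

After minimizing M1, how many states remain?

States {E,I} cannot be reached from the start state, so discard them.
Start with accepting vs non-accepting: {A,B,F,K} | {C,D,G,H,J,L}.
Split {A,B,F,K} by δ(·,x) → {A,B,F} and {K}.
On input x, block {C,D,G,H,J,L} splits into {G,H,L} and {C,J} and {D}.
Split {G,H,L} by δ(·,x) → {H,L} and {G}.
Refine {H,L} on symbol y: members go to different blocks, giving {H} and {L}.
Stable partition: {A,B,F} | {H} | {K} | {C,J} | {D} | {G} | {L} — 7 equivalence classes.

7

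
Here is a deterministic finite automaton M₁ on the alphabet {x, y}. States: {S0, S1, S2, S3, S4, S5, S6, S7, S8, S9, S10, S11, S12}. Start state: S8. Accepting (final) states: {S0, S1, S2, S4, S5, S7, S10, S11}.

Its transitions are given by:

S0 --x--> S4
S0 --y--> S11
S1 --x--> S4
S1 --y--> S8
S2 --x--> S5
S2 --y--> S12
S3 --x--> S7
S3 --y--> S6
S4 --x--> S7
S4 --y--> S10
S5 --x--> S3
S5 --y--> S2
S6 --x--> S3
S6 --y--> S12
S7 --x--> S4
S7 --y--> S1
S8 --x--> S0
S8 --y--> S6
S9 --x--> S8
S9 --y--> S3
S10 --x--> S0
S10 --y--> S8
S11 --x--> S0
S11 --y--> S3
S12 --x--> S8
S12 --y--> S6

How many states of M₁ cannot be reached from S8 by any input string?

3

Starting at S8 and following transitions, the reachable set is {S0, S1, S3, S4, S6, S7, S8, S10, S11, S12}. That leaves S2, S5, S9 unreachable — 3 in total.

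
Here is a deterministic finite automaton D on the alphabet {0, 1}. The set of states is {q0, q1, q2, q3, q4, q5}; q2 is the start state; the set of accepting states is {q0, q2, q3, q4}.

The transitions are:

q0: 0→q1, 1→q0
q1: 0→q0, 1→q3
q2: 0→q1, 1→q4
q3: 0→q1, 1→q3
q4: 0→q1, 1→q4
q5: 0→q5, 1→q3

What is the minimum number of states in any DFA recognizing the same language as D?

Reachable states from the start: {q0,q1,q2,q3,q4}. Unreachable: {q5} — drop them.
P0 = {q0,q2,q3,q4} | {q1}.
Stable partition: {q0,q2,q3,q4} | {q1} — 2 equivalence classes.

2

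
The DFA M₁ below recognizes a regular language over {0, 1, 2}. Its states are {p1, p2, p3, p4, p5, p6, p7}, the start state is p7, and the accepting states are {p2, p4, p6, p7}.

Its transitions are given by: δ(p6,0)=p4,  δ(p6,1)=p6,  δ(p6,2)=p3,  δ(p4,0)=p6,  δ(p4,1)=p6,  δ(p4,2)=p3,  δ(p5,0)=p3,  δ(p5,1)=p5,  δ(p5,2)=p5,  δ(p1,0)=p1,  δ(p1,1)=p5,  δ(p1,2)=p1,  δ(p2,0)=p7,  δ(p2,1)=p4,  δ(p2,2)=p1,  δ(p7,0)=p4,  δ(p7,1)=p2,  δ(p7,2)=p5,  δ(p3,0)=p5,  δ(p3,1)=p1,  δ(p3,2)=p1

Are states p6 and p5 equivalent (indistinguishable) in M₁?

No

All states are reachable from the start state.
Initial partition by acceptance: {p2,p4,p6,p7} | {p1,p3,p5}.
Stable partition: {p2,p4,p6,p7} | {p1,p3,p5} — 2 equivalence classes.
p6 and p5 end up in different blocks, so they are distinguishable. For instance, the string 'ε' is accepted from only p6.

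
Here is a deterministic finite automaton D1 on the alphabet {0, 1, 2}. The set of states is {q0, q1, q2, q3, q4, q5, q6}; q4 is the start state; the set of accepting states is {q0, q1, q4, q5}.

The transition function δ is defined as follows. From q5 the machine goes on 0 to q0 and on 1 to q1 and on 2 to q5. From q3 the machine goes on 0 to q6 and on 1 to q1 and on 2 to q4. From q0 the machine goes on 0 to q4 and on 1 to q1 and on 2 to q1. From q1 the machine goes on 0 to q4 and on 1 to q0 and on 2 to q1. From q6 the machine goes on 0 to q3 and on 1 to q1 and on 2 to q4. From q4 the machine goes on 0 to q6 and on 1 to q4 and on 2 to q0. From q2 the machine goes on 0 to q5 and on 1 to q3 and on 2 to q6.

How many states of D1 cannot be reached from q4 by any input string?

2

No path from q4 leads to q2, q5; the other 5 states are all reachable.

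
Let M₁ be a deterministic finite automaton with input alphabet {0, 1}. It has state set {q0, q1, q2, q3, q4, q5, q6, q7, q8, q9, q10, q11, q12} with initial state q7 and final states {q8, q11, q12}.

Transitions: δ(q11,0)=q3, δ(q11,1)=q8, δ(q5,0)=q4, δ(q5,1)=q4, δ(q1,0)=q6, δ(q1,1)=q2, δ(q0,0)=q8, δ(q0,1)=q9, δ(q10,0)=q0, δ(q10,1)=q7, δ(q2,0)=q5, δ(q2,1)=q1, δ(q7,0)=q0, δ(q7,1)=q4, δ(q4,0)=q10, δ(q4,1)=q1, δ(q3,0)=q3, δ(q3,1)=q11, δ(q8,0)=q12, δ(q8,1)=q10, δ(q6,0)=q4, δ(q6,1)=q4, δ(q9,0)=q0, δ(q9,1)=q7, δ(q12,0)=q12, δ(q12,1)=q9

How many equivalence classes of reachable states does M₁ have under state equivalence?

7

Reachable states from the start: {q0,q1,q2,q4,q5,q6,q7,q8,q9,q10,q12}. Unreachable: {q3,q11} — drop them.
P0 = {q8,q12} | {q0,q1,q2,q4,q5,q6,q7,q9,q10}.
On input 0, block {q0,q1,q2,q4,q5,q6,q7,q9,q10} splits into {q1,q2,q4,q5,q6,q7,q9,q10} and {q0}.
Refine {q1,q2,q4,q5,q6,q7,q9,q10} on symbol 0: members go to different blocks, giving {q1,q2,q4,q5,q6} and {q7,q9,q10}.
On input 0, block {q1,q2,q4,q5,q6} splits into {q1,q2,q5,q6} and {q4}.
Split {q1,q2,q5,q6} by δ(·,0) → {q1,q2} and {q5,q6}.
On input 1, block {q7,q9,q10} splits into {q9,q10} and {q7}.
Stable partition: {q8,q12} | {q1,q2} | {q0} | {q9,q10} | {q4} | {q5,q6} | {q7} — 7 equivalence classes.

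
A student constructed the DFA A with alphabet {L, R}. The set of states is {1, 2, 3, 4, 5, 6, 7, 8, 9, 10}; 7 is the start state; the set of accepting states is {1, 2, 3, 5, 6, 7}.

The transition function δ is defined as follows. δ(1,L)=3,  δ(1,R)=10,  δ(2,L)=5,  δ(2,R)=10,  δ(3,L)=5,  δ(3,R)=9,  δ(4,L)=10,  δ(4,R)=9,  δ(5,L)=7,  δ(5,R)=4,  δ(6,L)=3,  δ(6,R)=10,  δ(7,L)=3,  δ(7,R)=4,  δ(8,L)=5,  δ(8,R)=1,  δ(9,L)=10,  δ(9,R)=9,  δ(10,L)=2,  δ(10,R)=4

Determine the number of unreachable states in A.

No path from 7 leads to 1, 6, 8; the other 7 states are all reachable.

3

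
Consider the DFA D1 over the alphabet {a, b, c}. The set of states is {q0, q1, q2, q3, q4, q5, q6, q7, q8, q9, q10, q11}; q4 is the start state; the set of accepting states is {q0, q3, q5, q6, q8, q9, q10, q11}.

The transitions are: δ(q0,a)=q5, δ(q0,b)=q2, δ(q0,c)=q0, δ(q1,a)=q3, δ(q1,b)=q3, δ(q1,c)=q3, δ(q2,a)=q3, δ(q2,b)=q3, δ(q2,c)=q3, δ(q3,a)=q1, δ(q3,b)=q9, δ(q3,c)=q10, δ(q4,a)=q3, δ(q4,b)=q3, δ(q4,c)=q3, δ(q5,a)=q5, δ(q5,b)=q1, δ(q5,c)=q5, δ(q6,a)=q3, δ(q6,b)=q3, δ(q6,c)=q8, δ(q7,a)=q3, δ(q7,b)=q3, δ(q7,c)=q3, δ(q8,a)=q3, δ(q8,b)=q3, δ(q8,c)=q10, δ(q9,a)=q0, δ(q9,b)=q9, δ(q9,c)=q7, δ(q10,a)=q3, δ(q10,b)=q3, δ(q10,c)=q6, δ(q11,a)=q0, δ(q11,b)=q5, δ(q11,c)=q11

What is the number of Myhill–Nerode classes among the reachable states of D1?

5

First remove the unreachable states {q11}; 11 states remain.
Initial partition by acceptance: {q0,q3,q5,q6,q8,q9,q10} | {q1,q2,q4,q7}.
Split {q0,q3,q5,q6,q8,q9,q10} by δ(·,a) → {q0,q5,q6,q8,q9,q10} and {q3}.
Refine {q0,q5,q6,q8,q9,q10} on symbol a: members go to different blocks, giving {q0,q5,q9} and {q6,q8,q10}.
Refine {q0,q5,q9} on symbol b: members go to different blocks, giving {q0,q5} and {q9}.
Stable partition: {q0,q5} | {q1,q2,q4,q7} | {q3} | {q6,q8,q10} | {q9} — 5 equivalence classes.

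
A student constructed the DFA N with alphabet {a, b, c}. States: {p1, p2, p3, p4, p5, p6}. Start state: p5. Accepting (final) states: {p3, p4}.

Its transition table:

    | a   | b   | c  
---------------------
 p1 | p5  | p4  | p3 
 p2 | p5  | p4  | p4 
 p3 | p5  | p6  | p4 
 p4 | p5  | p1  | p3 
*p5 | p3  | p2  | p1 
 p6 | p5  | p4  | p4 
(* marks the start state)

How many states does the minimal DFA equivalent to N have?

3

All states are reachable from the start state.
Start with accepting vs non-accepting: {p3,p4} | {p1,p2,p5,p6}.
On input a, block {p1,p2,p5,p6} splits into {p1,p2,p6} and {p5}.
The partition is now stable with 3 blocks: {p3,p4} | {p1,p2,p6} | {p5}.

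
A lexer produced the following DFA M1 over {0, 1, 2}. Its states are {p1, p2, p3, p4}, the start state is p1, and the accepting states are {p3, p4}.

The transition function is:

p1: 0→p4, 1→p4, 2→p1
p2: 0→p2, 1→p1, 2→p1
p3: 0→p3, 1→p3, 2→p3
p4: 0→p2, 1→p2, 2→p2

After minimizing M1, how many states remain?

First remove the unreachable states {p3}; 3 states remain.
P0 = {p4} | {p1,p2}.
Refine {p1,p2} on symbol 0: members go to different blocks, giving {p1} and {p2}.
No further refinement is possible. Final partition (3 blocks): {p4} | {p1} | {p2}.

3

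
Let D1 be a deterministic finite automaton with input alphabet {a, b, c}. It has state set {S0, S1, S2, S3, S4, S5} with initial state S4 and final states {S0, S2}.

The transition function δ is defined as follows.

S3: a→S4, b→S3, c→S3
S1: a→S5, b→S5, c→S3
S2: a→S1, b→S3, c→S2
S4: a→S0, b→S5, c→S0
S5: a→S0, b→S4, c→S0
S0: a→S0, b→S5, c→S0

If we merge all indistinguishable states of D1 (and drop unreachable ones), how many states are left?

2

First remove the unreachable states {S1,S2,S3}; 3 states remain.
Initial partition by acceptance: {S0} | {S4,S5}.
The partition is now stable with 2 blocks: {S0} | {S4,S5}.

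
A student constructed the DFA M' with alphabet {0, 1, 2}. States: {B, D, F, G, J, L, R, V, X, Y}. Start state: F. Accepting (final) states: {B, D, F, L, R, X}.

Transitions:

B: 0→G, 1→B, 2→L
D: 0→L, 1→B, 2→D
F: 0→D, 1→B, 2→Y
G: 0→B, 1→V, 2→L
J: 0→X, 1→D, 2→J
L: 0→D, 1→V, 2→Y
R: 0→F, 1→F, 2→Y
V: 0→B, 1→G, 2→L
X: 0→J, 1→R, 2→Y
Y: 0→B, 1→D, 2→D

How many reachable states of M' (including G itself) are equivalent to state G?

2

States {J,R,X} cannot be reached from the start state, so discard them.
Start with accepting vs non-accepting: {B,D,F,L} | {G,V,Y}.
On input 0, block {B,D,F,L} splits into {D,F,L} and {B}.
Split {D,F,L} by δ(·,1) → {D,F} and {L}.
On input 0, block {D,F} splits into {F} and {D}.
Refine {G,V,Y} on symbol 1: members go to different blocks, giving {G,V} and {Y}.
No further refinement is possible. Final partition (6 blocks): {F} | {G,V} | {B} | {L} | {D} | {Y}.
The equivalence class containing G is {G,V}, of size 2.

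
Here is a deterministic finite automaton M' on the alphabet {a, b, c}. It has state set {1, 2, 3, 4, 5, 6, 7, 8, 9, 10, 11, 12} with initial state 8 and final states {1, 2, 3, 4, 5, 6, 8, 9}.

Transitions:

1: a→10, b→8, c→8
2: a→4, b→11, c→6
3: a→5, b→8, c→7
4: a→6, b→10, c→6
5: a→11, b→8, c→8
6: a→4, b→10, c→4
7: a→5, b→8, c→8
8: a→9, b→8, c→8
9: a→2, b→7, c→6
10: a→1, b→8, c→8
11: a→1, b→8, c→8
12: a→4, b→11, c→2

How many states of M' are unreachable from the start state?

2

BFS from 8 reaches {1, 2, 4, 5, 6, 7, 8, 9, 10, 11}; the 2 state(s) 3, 12 are never visited.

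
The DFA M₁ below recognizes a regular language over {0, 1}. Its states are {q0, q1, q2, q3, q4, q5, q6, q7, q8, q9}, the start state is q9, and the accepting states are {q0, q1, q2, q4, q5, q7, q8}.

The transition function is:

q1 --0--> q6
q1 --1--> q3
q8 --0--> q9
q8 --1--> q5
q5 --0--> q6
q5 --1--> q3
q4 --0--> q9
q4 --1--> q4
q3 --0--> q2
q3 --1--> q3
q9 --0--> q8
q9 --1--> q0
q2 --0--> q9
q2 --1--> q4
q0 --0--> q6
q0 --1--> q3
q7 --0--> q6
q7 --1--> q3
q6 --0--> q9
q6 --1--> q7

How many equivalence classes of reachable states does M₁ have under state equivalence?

6

Reachable states from the start: {q0,q2,q3,q4,q5,q6,q7,q8,q9}. Unreachable: {q1} — drop them.
P0 = {q0,q2,q4,q5,q7,q8} | {q3,q6,q9}.
On input 1, block {q0,q2,q4,q5,q7,q8} splits into {q0,q5,q7} and {q2,q4,q8}.
Refine {q3,q6,q9} on symbol 0: members go to different blocks, giving {q3,q9} and {q6}.
On input 1, block {q3,q9} splits into {q3} and {q9}.
Refine {q2,q4,q8} on symbol 1: members go to different blocks, giving {q2,q4} and {q8}.
No further refinement is possible. Final partition (6 blocks): {q0,q5,q7} | {q3} | {q2,q4} | {q6} | {q9} | {q8}.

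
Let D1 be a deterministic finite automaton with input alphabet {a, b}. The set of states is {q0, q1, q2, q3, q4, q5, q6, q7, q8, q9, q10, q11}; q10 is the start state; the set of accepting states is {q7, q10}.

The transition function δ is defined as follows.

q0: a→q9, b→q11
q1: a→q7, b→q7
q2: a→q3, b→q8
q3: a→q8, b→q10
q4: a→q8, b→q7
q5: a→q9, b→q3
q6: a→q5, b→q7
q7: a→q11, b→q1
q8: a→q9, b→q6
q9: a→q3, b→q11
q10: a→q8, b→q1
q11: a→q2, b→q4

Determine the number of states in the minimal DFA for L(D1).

5

States {q0} cannot be reached from the start state, so discard them.
P0 = {q7,q10} | {q1,q2,q3,q4,q5,q6,q8,q9,q11}.
On input a, block {q1,q2,q3,q4,q5,q6,q8,q9,q11} splits into {q2,q3,q4,q5,q6,q8,q9,q11} and {q1}.
Refine {q2,q3,q4,q5,q6,q8,q9,q11} on symbol b: members go to different blocks, giving {q2,q5,q8,q9,q11} and {q3,q4,q6}.
Refine {q2,q5,q8,q9,q11} on symbol a: members go to different blocks, giving {q5,q8,q11} and {q2,q9}.
No further refinement is possible. Final partition (5 blocks): {q7,q10} | {q5,q8,q11} | {q1} | {q3,q4,q6} | {q2,q9}.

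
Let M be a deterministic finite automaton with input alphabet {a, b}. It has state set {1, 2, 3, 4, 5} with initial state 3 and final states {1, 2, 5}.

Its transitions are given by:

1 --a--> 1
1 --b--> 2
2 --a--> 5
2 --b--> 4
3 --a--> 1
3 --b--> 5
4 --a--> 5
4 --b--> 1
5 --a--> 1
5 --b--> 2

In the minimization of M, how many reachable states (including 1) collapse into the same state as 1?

2

Start with accepting vs non-accepting: {1,2,5} | {3,4}.
Split {1,2,5} by δ(·,b) → {1,5} and {2}.
Stable partition: {1,5} | {3,4} | {2} — 3 equivalence classes.
State 1 belongs to the block {1,5}, which has 2 states.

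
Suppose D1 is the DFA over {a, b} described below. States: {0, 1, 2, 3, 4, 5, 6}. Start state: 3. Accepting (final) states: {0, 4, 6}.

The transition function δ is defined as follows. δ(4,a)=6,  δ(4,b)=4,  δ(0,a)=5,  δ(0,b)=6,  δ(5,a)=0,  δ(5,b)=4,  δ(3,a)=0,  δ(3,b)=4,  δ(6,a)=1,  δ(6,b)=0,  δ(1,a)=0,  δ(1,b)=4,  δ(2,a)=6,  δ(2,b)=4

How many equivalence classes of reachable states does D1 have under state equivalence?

Reachable states from the start: {0,1,3,4,5,6}. Unreachable: {2} — drop them.
Initial partition by acceptance: {0,4,6} | {1,3,5}.
Refine {0,4,6} on symbol a: members go to different blocks, giving {0,6} and {4}.
Stable partition: {0,6} | {1,3,5} | {4} — 3 equivalence classes.

3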